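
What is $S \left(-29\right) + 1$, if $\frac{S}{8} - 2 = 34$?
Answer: $-8351$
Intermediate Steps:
$S = 288$ ($S = 16 + 8 \cdot 34 = 16 + 272 = 288$)
$S \left(-29\right) + 1 = 288 \left(-29\right) + 1 = -8352 + 1 = -8351$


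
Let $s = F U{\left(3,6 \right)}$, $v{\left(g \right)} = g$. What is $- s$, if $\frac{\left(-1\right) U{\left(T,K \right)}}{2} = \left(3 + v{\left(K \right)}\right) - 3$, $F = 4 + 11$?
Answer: $180$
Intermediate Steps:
$F = 15$
$U{\left(T,K \right)} = - 2 K$ ($U{\left(T,K \right)} = - 2 \left(\left(3 + K\right) - 3\right) = - 2 K$)
$s = -180$ ($s = 15 \left(\left(-2\right) 6\right) = 15 \left(-12\right) = -180$)
$- s = \left(-1\right) \left(-180\right) = 180$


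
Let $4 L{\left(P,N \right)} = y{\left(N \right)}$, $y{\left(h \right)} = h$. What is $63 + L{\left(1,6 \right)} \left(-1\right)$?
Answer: $\frac{123}{2} \approx 61.5$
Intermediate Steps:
$L{\left(P,N \right)} = \frac{N}{4}$
$63 + L{\left(1,6 \right)} \left(-1\right) = 63 + \frac{1}{4} \cdot 6 \left(-1\right) = 63 + \frac{3}{2} \left(-1\right) = 63 - \frac{3}{2} = \frac{123}{2}$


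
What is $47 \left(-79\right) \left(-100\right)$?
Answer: $371300$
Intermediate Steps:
$47 \left(-79\right) \left(-100\right) = \left(-3713\right) \left(-100\right) = 371300$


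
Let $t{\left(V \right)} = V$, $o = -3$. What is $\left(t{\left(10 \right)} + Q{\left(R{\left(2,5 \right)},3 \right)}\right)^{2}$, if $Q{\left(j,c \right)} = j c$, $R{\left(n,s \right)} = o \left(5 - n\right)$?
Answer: $289$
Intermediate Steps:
$R{\left(n,s \right)} = -15 + 3 n$ ($R{\left(n,s \right)} = - 3 \left(5 - n\right) = -15 + 3 n$)
$Q{\left(j,c \right)} = c j$
$\left(t{\left(10 \right)} + Q{\left(R{\left(2,5 \right)},3 \right)}\right)^{2} = \left(10 + 3 \left(-15 + 3 \cdot 2\right)\right)^{2} = \left(10 + 3 \left(-15 + 6\right)\right)^{2} = \left(10 + 3 \left(-9\right)\right)^{2} = \left(10 - 27\right)^{2} = \left(-17\right)^{2} = 289$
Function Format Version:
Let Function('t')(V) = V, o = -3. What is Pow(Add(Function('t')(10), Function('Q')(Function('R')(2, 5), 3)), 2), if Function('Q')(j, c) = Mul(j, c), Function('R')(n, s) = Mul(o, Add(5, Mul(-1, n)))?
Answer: 289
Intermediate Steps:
Function('R')(n, s) = Add(-15, Mul(3, n)) (Function('R')(n, s) = Mul(-3, Add(5, Mul(-1, n))) = Add(-15, Mul(3, n)))
Function('Q')(j, c) = Mul(c, j)
Pow(Add(Function('t')(10), Function('Q')(Function('R')(2, 5), 3)), 2) = Pow(Add(10, Mul(3, Add(-15, Mul(3, 2)))), 2) = Pow(Add(10, Mul(3, Add(-15, 6))), 2) = Pow(Add(10, Mul(3, -9)), 2) = Pow(Add(10, -27), 2) = Pow(-17, 2) = 289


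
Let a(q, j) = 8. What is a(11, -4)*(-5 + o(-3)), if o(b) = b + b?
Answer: -88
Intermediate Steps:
o(b) = 2*b
a(11, -4)*(-5 + o(-3)) = 8*(-5 + 2*(-3)) = 8*(-5 - 6) = 8*(-11) = -88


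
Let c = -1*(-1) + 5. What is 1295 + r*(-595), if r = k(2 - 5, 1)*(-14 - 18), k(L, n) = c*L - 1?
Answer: -360465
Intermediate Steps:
c = 6 (c = 1 + 5 = 6)
k(L, n) = -1 + 6*L (k(L, n) = 6*L - 1 = -1 + 6*L)
r = 608 (r = (-1 + 6*(2 - 5))*(-14 - 18) = (-1 + 6*(-3))*(-32) = (-1 - 18)*(-32) = -19*(-32) = 608)
1295 + r*(-595) = 1295 + 608*(-595) = 1295 - 361760 = -360465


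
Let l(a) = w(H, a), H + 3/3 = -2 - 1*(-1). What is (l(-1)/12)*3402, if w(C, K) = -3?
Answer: -1701/2 ≈ -850.50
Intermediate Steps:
H = -2 (H = -1 + (-2 - 1*(-1)) = -1 + (-2 + 1) = -1 - 1 = -2)
l(a) = -3
(l(-1)/12)*3402 = -3/12*3402 = -3*1/12*3402 = -¼*3402 = -1701/2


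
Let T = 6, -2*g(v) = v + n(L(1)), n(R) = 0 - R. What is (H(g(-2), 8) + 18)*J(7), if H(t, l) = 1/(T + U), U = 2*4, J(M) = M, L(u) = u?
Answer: 253/2 ≈ 126.50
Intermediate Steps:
n(R) = -R
g(v) = 1/2 - v/2 (g(v) = -(v - 1*1)/2 = -(v - 1)/2 = -(-1 + v)/2 = 1/2 - v/2)
U = 8
H(t, l) = 1/14 (H(t, l) = 1/(6 + 8) = 1/14)
(H(g(-2), 8) + 18)*J(7) = (1/14 + 18)*7 = (253/14)*7 = 253/2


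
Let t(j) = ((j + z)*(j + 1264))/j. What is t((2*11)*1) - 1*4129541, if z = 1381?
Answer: -44522822/11 ≈ -4.0475e+6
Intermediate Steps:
t(j) = (1264 + j)*(1381 + j)/j (t(j) = ((j + 1381)*(j + 1264))/j = ((1381 + j)*(1264 + j))/j = ((1264 + j)*(1381 + j))/j = (1264 + j)*(1381 + j)/j)
t((2*11)*1) - 1*4129541 = (2645 + (2*11)*1 + 1745584/(((2*11)*1))) - 1*4129541 = (2645 + 22*1 + 1745584/((22*1))) - 4129541 = (2645 + 22 + 1745584/22) - 4129541 = (2645 + 22 + 1745584*(1/22)) - 4129541 = (2645 + 22 + 872792/11) - 4129541 = 902129/11 - 4129541 = -44522822/11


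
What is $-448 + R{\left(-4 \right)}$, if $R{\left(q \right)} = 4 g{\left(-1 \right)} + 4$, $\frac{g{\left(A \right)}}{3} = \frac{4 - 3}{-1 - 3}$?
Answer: $-447$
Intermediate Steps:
$g{\left(A \right)} = - \frac{3}{4}$ ($g{\left(A \right)} = 3 \frac{4 - 3}{-1 - 3} = 3 \cdot 1 \frac{1}{-4} = 3 \cdot 1 \left(- \frac{1}{4}\right) = 3 \left(- \frac{1}{4}\right) = - \frac{3}{4}$)
$R{\left(q \right)} = 1$ ($R{\left(q \right)} = 4 \left(- \frac{3}{4}\right) + 4 = -3 + 4 = 1$)
$-448 + R{\left(-4 \right)} = -448 + 1 = -447$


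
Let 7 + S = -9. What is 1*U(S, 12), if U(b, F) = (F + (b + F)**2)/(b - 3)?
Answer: -28/19 ≈ -1.4737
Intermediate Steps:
S = -16 (S = -7 - 9 = -16)
U(b, F) = (F + (F + b)**2)/(-3 + b)
1*U(S, 12) = 1*((12 + (12 - 16)**2)/(-3 - 16)) = 1*((12 + (-4)**2)/(-19)) = 1*(-(12 + 16)/19) = 1*(-1/19*28) = 1*(-28/19) = -28/19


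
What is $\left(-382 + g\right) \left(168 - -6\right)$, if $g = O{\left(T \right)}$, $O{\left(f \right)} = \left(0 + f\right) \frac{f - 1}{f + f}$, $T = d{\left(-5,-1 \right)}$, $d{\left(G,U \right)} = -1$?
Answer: $-66642$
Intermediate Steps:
$T = -1$
$O{\left(f \right)} = - \frac{1}{2} + \frac{f}{2}$ ($O{\left(f \right)} = f \frac{-1 + f}{2 f} = - \frac{1}{2} + \frac{f}{2}$)
$g = -1$ ($g = - \frac{1}{2} + \frac{1}{2} \left(-1\right) = - \frac{1}{2} - \frac{1}{2} = -1$)
$\left(-382 + g\right) \left(168 - -6\right) = \left(-382 - 1\right) \left(168 - -6\right) = - 383 \left(168 + \left(-4 + 10\right)\right) = - 383 \left(168 + 6\right) = \left(-383\right) 174 = -66642$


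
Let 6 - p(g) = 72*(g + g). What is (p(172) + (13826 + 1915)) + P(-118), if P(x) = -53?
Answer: -9074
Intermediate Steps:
p(g) = 6 - 144*g (p(g) = 6 - 72*(g + g) = 6 - 72*2*g = 6 - 144*g)
(p(172) + (13826 + 1915)) + P(-118) = ((6 - 144*172) + (13826 + 1915)) - 53 = ((6 - 24768) + 15741) - 53 = (-24762 + 15741) - 53 = -9021 - 53 = -9074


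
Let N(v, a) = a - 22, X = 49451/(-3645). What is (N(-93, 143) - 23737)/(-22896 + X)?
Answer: 86080320/83505371 ≈ 1.0308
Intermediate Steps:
X = -49451/3645 (X = 49451*(-1/3645) = -49451/3645 ≈ -13.567)
N(v, a) = -22 + a
(N(-93, 143) - 23737)/(-22896 + X) = ((-22 + 143) - 23737)/(-22896 - 49451/3645) = (121 - 23737)/(-83505371/3645) = -23616*(-3645/83505371) = 86080320/83505371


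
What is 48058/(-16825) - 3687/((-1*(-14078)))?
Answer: -738594299/236862350 ≈ -3.1182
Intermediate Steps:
48058/(-16825) - 3687/((-1*(-14078))) = 48058*(-1/16825) - 3687/14078 = -48058/16825 - 3687*1/14078 = -48058/16825 - 3687/14078 = -738594299/236862350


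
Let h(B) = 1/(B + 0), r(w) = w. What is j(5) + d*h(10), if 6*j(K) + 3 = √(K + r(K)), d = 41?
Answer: 18/5 + √10/6 ≈ 4.1270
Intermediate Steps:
h(B) = 1/B
j(K) = -½ + √2*√K/6 (j(K) = -½ + √(K + K)/6 = -½ + √(2*K)/6 = -½ + (√2*√K)/6 = -½ + √2*√K/6)
j(5) + d*h(10) = (-½ + √2*√5/6) + 41/10 = (-½ + √10/6) + 41*(⅒) = (-½ + √10/6) + 41/10 = 18/5 + √10/6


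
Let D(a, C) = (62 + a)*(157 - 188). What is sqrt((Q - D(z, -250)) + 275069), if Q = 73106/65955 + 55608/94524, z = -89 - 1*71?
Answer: sqrt(73424034951223042243095)/519527535 ≈ 521.57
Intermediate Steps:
z = -160 (z = -89 - 71 = -160)
Q = 881491432/519527535 (Q = 73106*(1/65955) + 55608*(1/94524) = 73106/65955 + 4634/7877 = 881491432/519527535 ≈ 1.6967)
D(a, C) = -1922 - 31*a (D(a, C) = (62 + a)*(-31) = -1922 - 31*a)
sqrt((Q - D(z, -250)) + 275069) = sqrt((881491432/519527535 - (-1922 - 31*(-160))) + 275069) = sqrt((881491432/519527535 - (-1922 + 4960)) + 275069) = sqrt((881491432/519527535 - 1*3038) + 275069) = sqrt((881491432/519527535 - 3038) + 275069) = sqrt(-1577443159898/519527535 + 275069) = sqrt(141328476365017/519527535) = sqrt(73424034951223042243095)/519527535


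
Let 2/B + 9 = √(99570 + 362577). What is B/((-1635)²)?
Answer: 1/68622576825 + √462147/617603191425 ≈ 1.1153e-9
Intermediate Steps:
B = 2/(-9 + √462147) (B = 2/(-9 + √(99570 + 362577)) = 2/(-9 + √462147) ≈ 0.0029815)
B/((-1635)²) = (3/77011 + √462147/231033)/((-1635)²) = (3/77011 + √462147/231033)/2673225 = (3/77011 + √462147/231033)*(1/2673225) = 1/68622576825 + √462147/617603191425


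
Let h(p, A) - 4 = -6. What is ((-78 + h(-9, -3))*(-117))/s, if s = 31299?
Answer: 3120/10433 ≈ 0.29905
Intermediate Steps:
h(p, A) = -2 (h(p, A) = 4 - 6 = -2)
((-78 + h(-9, -3))*(-117))/s = ((-78 - 2)*(-117))/31299 = -80*(-117)*(1/31299) = 9360*(1/31299) = 3120/10433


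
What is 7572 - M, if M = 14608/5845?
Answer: 44243732/5845 ≈ 7569.5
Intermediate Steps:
M = 14608/5845 (M = 14608*(1/5845) = 14608/5845 ≈ 2.4992)
7572 - M = 7572 - 1*14608/5845 = 7572 - 14608/5845 = 44243732/5845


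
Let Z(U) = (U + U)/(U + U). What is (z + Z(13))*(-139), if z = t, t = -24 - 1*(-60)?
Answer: -5143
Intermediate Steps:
t = 36 (t = -24 + 60 = 36)
z = 36
Z(U) = 1 (Z(U) = (2*U)/((2*U)) = (2*U)*(1/(2*U)) = 1)
(z + Z(13))*(-139) = (36 + 1)*(-139) = 37*(-139) = -5143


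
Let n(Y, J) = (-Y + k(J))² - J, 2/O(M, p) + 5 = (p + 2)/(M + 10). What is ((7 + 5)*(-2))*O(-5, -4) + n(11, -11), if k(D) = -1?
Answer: 1475/9 ≈ 163.89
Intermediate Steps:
O(M, p) = 2/(-5 + (2 + p)/(10 + M)) (O(M, p) = 2/(-5 + (p + 2)/(M + 10)) = 2/(-5 + (2 + p)/(10 + M)))
n(Y, J) = (-1 - Y)² - J (n(Y, J) = (-Y - 1)² - J = (-1 - Y)² - J)
((7 + 5)*(-2))*O(-5, -4) + n(11, -11) = ((7 + 5)*(-2))*(2*(10 - 5)/(-48 - 4 - 5*(-5))) + ((1 + 11)² - 1*(-11)) = (12*(-2))*(2*5/(-48 - 4 + 25)) + (12² + 11) = -48*5/(-27) + (144 + 11) = -48*(-1)*5/27 + 155 = -24*(-10/27) + 155 = 80/9 + 155 = 1475/9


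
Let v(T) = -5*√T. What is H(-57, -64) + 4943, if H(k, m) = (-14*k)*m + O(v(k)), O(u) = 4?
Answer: -46125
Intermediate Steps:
H(k, m) = 4 - 14*k*m (H(k, m) = (-14*k)*m + 4 = -14*k*m + 4 = 4 - 14*k*m)
H(-57, -64) + 4943 = (4 - 14*(-57)*(-64)) + 4943 = (4 - 51072) + 4943 = -51068 + 4943 = -46125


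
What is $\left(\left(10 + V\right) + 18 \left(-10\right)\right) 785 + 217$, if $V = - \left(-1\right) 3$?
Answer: $-130878$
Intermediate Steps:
$V = 3$ ($V = \left(-1\right) \left(-3\right) = 3$)
$\left(\left(10 + V\right) + 18 \left(-10\right)\right) 785 + 217 = \left(\left(10 + 3\right) + 18 \left(-10\right)\right) 785 + 217 = \left(13 - 180\right) 785 + 217 = \left(-167\right) 785 + 217 = -131095 + 217 = -130878$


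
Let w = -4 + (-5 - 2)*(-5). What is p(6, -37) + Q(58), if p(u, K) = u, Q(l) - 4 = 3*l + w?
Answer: 215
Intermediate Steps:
w = 31 (w = -4 - 7*(-5) = -4 + 35 = 31)
Q(l) = 35 + 3*l (Q(l) = 4 + (3*l + 31) = 4 + (31 + 3*l) = 35 + 3*l)
p(6, -37) + Q(58) = 6 + (35 + 3*58) = 6 + (35 + 174) = 6 + 209 = 215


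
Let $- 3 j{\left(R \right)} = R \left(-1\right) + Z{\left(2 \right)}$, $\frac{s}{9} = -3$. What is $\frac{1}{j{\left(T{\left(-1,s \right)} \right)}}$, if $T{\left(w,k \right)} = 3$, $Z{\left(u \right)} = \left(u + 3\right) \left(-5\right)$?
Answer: $\frac{3}{28} \approx 0.10714$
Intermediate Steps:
$s = -27$ ($s = 9 \left(-3\right) = -27$)
$Z{\left(u \right)} = -15 - 5 u$ ($Z{\left(u \right)} = \left(3 + u\right) \left(-5\right) = -15 - 5 u$)
$j{\left(R \right)} = \frac{25}{3} + \frac{R}{3}$ ($j{\left(R \right)} = - \frac{R \left(-1\right) - 25}{3} = - \frac{- R - 25}{3} = - \frac{-25 - R}{3} = \frac{25}{3} + \frac{R}{3}$)
$\frac{1}{j{\left(T{\left(-1,s \right)} \right)}} = \frac{1}{\frac{25}{3} + \frac{1}{3} \cdot 3} = \frac{1}{\frac{25}{3} + 1} = \frac{1}{\frac{28}{3}} = \frac{3}{28}$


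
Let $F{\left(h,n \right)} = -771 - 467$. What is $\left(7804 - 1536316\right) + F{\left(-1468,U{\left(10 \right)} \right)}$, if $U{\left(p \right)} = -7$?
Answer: $-1529750$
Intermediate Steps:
$F{\left(h,n \right)} = -1238$ ($F{\left(h,n \right)} = -771 - 467 = -1238$)
$\left(7804 - 1536316\right) + F{\left(-1468,U{\left(10 \right)} \right)} = \left(7804 - 1536316\right) - 1238 = -1528512 - 1238 = -1529750$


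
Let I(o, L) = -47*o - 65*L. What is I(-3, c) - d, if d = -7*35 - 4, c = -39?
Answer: 2925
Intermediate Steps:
I(o, L) = -65*L - 47*o
d = -249 (d = -245 - 4 = -249)
I(-3, c) - d = (-65*(-39) - 47*(-3)) - 1*(-249) = (2535 + 141) + 249 = 2676 + 249 = 2925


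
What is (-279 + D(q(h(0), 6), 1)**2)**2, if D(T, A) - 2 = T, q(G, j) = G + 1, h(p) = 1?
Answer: 69169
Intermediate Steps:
q(G, j) = 1 + G
D(T, A) = 2 + T
(-279 + D(q(h(0), 6), 1)**2)**2 = (-279 + (2 + (1 + 1))**2)**2 = (-279 + (2 + 2)**2)**2 = (-279 + 4**2)**2 = (-279 + 16)**2 = (-263)**2 = 69169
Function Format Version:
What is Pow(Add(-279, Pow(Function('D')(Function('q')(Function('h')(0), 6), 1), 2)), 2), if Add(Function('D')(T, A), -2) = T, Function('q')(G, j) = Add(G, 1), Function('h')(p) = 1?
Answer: 69169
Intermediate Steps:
Function('q')(G, j) = Add(1, G)
Function('D')(T, A) = Add(2, T)
Pow(Add(-279, Pow(Function('D')(Function('q')(Function('h')(0), 6), 1), 2)), 2) = Pow(Add(-279, Pow(Add(2, Add(1, 1)), 2)), 2) = Pow(Add(-279, Pow(Add(2, 2), 2)), 2) = Pow(Add(-279, Pow(4, 2)), 2) = Pow(Add(-279, 16), 2) = Pow(-263, 2) = 69169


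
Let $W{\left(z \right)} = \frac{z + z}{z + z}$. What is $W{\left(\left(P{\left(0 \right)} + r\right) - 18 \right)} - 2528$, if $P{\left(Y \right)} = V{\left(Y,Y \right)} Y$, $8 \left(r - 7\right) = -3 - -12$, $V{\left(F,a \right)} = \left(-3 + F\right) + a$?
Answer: $-2527$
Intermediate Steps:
$V{\left(F,a \right)} = -3 + F + a$
$r = \frac{65}{8}$ ($r = 7 + \frac{-3 - -12}{8} = 7 + \frac{-3 + 12}{8} = 7 + \frac{1}{8} \cdot 9 = 7 + \frac{9}{8} = \frac{65}{8} \approx 8.125$)
$P{\left(Y \right)} = Y \left(-3 + 2 Y\right)$ ($P{\left(Y \right)} = \left(-3 + Y + Y\right) Y = \left(-3 + 2 Y\right) Y = Y \left(-3 + 2 Y\right)$)
$W{\left(z \right)} = 1$ ($W{\left(z \right)} = \frac{2 z}{2 z} = 2 z \frac{1}{2 z} = 1$)
$W{\left(\left(P{\left(0 \right)} + r\right) - 18 \right)} - 2528 = 1 - 2528 = -2527$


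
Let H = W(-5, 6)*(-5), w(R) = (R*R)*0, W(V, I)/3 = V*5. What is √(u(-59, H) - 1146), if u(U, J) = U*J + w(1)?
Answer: I*√23271 ≈ 152.55*I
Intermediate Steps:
W(V, I) = 15*V (W(V, I) = 3*(V*5) = 3*(5*V) = 15*V)
w(R) = 0 (w(R) = R²*0 = 0)
H = 375 (H = (15*(-5))*(-5) = -75*(-5) = 375)
u(U, J) = J*U (u(U, J) = U*J + 0 = J*U + 0 = J*U)
√(u(-59, H) - 1146) = √(375*(-59) - 1146) = √(-22125 - 1146) = √(-23271) = I*√23271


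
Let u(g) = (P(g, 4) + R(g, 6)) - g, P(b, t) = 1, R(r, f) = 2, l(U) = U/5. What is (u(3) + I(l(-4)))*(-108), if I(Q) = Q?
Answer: 432/5 ≈ 86.400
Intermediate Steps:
l(U) = U/5 (l(U) = U*(⅕) = U/5)
u(g) = 3 - g (u(g) = (1 + 2) - g = 3 - g)
(u(3) + I(l(-4)))*(-108) = ((3 - 1*3) + (⅕)*(-4))*(-108) = ((3 - 3) - ⅘)*(-108) = (0 - ⅘)*(-108) = -⅘*(-108) = 432/5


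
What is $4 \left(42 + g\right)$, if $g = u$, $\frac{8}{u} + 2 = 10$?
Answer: $172$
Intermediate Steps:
$u = 1$ ($u = \frac{8}{-2 + 10} = \frac{8}{8} = 8 \cdot \frac{1}{8} = 1$)
$g = 1$
$4 \left(42 + g\right) = 4 \left(42 + 1\right) = 4 \cdot 43 = 172$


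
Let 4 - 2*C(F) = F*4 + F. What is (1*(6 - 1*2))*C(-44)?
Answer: 448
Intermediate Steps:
C(F) = 2 - 5*F/2 (C(F) = 2 - (F*4 + F)/2 = 2 - (4*F + F)/2 = 2 - 5*F/2)
(1*(6 - 1*2))*C(-44) = (1*(6 - 1*2))*(2 - 5/2*(-44)) = (1*(6 - 2))*(2 + 110) = (1*4)*112 = 4*112 = 448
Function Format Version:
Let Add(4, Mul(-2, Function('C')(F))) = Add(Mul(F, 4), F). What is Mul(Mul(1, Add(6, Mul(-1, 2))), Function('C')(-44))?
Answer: 448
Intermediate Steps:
Function('C')(F) = Add(2, Mul(Rational(-5, 2), F)) (Function('C')(F) = Add(2, Mul(Rational(-1, 2), Add(Mul(F, 4), F))) = Add(2, Mul(Rational(-1, 2), Add(Mul(4, F), F))) = Add(2, Mul(Rational(-1, 2), Mul(5, F))) = Add(2, Mul(Rational(-5, 2), F)))
Mul(Mul(1, Add(6, Mul(-1, 2))), Function('C')(-44)) = Mul(Mul(1, Add(6, Mul(-1, 2))), Add(2, Mul(Rational(-5, 2), -44))) = Mul(Mul(1, Add(6, -2)), Add(2, 110)) = Mul(Mul(1, 4), 112) = Mul(4, 112) = 448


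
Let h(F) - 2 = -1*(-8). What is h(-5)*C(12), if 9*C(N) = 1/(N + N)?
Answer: 5/108 ≈ 0.046296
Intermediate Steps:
C(N) = 1/(18*N) (C(N) = 1/(9*(N + N)) = 1/(9*((2*N))) = (1/(2*N))/9 = 1/(18*N))
h(F) = 10 (h(F) = 2 - 1*(-8) = 2 + 8 = 10)
h(-5)*C(12) = 10*((1/18)/12) = 10*((1/18)*(1/12)) = 10*(1/216) = 5/108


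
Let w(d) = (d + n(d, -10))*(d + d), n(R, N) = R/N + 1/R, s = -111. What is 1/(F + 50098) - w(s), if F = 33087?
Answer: -1845026662/83185 ≈ -22180.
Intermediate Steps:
n(R, N) = 1/R + R/N (n(R, N) = R/N + 1/R = 1/R + R/N)
w(d) = 2*d*(1/d + 9*d/10) (w(d) = (d + (1/d + d/(-10)))*(d + d) = (d + (1/d + d*(-⅒)))*(2*d) = (d + (1/d - d/10))*(2*d) = (1/d + 9*d/10)*(2*d) = 2*d*(1/d + 9*d/10))
1/(F + 50098) - w(s) = 1/(33087 + 50098) - (2 + (9/5)*(-111)²) = 1/83185 - (2 + (9/5)*12321) = 1/83185 - (2 + 110889/5) = 1/83185 - 1*110899/5 = 1/83185 - 110899/5 = -1845026662/83185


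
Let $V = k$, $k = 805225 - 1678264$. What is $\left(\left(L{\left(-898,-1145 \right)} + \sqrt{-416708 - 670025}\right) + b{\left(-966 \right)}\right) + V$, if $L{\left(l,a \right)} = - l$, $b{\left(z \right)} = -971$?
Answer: $-873112 + i \sqrt{1086733} \approx -8.7311 \cdot 10^{5} + 1042.5 i$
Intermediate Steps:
$k = -873039$
$V = -873039$
$\left(\left(L{\left(-898,-1145 \right)} + \sqrt{-416708 - 670025}\right) + b{\left(-966 \right)}\right) + V = \left(\left(\left(-1\right) \left(-898\right) + \sqrt{-416708 - 670025}\right) - 971\right) - 873039 = \left(\left(898 + \sqrt{-1086733}\right) - 971\right) - 873039 = \left(\left(898 + i \sqrt{1086733}\right) - 971\right) - 873039 = \left(-73 + i \sqrt{1086733}\right) - 873039 = -873112 + i \sqrt{1086733}$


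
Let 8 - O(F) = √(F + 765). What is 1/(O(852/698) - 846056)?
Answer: -98423584/83271076306895 + √93326439/249813228920685 ≈ -1.1819e-6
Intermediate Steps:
O(F) = 8 - √(765 + F) (O(F) = 8 - √(F + 765) = 8 - √(765 + F))
1/(O(852/698) - 846056) = 1/((8 - √(765 + 852/698)) - 846056) = 1/((8 - √(765 + 852*(1/698))) - 846056) = 1/((8 - √(765 + 426/349)) - 846056) = 1/((8 - √(267411/349)) - 846056) = 1/((8 - √93326439/349) - 846056) = 1/(-846048 - √93326439/349)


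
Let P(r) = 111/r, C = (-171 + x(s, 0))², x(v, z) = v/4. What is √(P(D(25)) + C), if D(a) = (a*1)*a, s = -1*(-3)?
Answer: √289852401/100 ≈ 170.25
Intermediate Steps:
s = 3
D(a) = a² (D(a) = a*a = a²)
x(v, z) = v/4 (x(v, z) = v*(¼) = v/4)
C = 463761/16 (C = (-171 + (¼)*3)² = (-171 + ¾)² = (-681/4)² = 463761/16 ≈ 28985.)
√(P(D(25)) + C) = √(111/(25²) + 463761/16) = √(111/625 + 463761/16) = √(289852401/10000) = √289852401/100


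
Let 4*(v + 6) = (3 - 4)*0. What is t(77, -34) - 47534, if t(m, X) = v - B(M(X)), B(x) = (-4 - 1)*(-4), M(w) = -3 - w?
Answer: -47560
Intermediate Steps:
v = -6 (v = -6 + ((3 - 4)*0)/4 = -6 + (-1*0)/4 = -6 + (1/4)*0 = -6 + 0 = -6)
B(x) = 20 (B(x) = -5*(-4) = 20)
t(m, X) = -26 (t(m, X) = -6 - 1*20 = -6 - 20 = -26)
t(77, -34) - 47534 = -26 - 47534 = -47560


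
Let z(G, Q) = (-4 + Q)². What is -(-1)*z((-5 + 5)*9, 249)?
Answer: 60025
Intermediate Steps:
-(-1)*z((-5 + 5)*9, 249) = -(-1)*(-4 + 249)² = -(-1)*245² = -(-1)*60025 = -1*(-60025) = 60025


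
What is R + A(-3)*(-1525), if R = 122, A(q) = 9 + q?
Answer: -9028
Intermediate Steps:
R + A(-3)*(-1525) = 122 + (9 - 3)*(-1525) = 122 + 6*(-1525) = 122 - 9150 = -9028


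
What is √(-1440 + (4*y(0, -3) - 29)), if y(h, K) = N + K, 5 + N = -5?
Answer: 39*I ≈ 39.0*I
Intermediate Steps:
N = -10 (N = -5 - 5 = -10)
y(h, K) = -10 + K
√(-1440 + (4*y(0, -3) - 29)) = √(-1440 + (4*(-10 - 3) - 29)) = √(-1440 + (4*(-13) - 29)) = √(-1440 + (-52 - 29)) = √(-1440 - 81) = √(-1521) = 39*I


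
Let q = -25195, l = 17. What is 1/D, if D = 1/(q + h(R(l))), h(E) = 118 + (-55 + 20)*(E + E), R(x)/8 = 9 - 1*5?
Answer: -27317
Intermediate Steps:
R(x) = 32 (R(x) = 8*(9 - 1*5) = 8*(9 - 5) = 8*4 = 32)
h(E) = 118 - 70*E
D = -1/27317 (D = 1/(-25195 + (118 - 70*32)) = 1/(-25195 + (118 - 2240)) = 1/(-25195 - 2122) = 1/(-27317) = -1/27317 ≈ -3.6607e-5)
1/D = 1/(-1/27317) = -27317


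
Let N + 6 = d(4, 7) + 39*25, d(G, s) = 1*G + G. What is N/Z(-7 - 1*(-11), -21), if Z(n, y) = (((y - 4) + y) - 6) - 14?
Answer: -977/66 ≈ -14.803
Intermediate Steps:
Z(n, y) = -24 + 2*y (Z(n, y) = (((-4 + y) + y) - 6) - 14 = ((-4 + 2*y) - 6) - 14 = (-10 + 2*y) - 14 = -24 + 2*y)
d(G, s) = 2*G (d(G, s) = G + G = 2*G)
N = 977 (N = -6 + (2*4 + 39*25) = -6 + (8 + 975) = -6 + 983 = 977)
N/Z(-7 - 1*(-11), -21) = 977/(-24 + 2*(-21)) = 977/(-24 - 42) = 977/(-66) = 977*(-1/66) = -977/66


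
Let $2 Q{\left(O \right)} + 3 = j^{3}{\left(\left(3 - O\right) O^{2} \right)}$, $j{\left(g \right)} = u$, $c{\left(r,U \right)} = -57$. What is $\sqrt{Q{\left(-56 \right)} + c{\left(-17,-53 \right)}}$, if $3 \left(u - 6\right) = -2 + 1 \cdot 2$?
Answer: $\frac{3 \sqrt{22}}{2} \approx 7.0356$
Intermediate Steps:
$u = 6$ ($u = 6 + \frac{-2 + 1 \cdot 2}{3} = 6 + \frac{-2 + 2}{3} = 6 + \frac{1}{3} \cdot 0 = 6 + 0 = 6$)
$j{\left(g \right)} = 6$
$Q{\left(O \right)} = \frac{213}{2}$ ($Q{\left(O \right)} = - \frac{3}{2} + \frac{6^{3}}{2} = - \frac{3}{2} + \frac{1}{2} \cdot 216 = - \frac{3}{2} + 108 = \frac{213}{2}$)
$\sqrt{Q{\left(-56 \right)} + c{\left(-17,-53 \right)}} = \sqrt{\frac{213}{2} - 57} = \sqrt{\frac{99}{2}} = \frac{3 \sqrt{22}}{2}$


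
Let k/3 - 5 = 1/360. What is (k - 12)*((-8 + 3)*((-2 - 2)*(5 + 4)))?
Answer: 1083/2 ≈ 541.50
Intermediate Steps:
k = 1801/120 (k = 15 + 3/360 = 15 + 3*(1/360) = 15 + 1/120 = 1801/120 ≈ 15.008)
(k - 12)*((-8 + 3)*((-2 - 2)*(5 + 4))) = (1801/120 - 12)*((-8 + 3)*((-2 - 2)*(5 + 4))) = 361*(-(-20)*9)/120 = 361*(-5*(-36))/120 = (361/120)*180 = 1083/2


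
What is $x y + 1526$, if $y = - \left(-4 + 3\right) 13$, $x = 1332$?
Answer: $18842$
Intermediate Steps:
$y = 13$ ($y = - \left(-1\right) 13 = \left(-1\right) \left(-13\right) = 13$)
$x y + 1526 = 1332 \cdot 13 + 1526 = 17316 + 1526 = 18842$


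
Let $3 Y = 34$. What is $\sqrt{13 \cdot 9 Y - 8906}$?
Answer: $2 i \sqrt{1895} \approx 87.063 i$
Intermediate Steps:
$Y = \frac{34}{3}$ ($Y = \frac{1}{3} \cdot 34 = \frac{34}{3} \approx 11.333$)
$\sqrt{13 \cdot 9 Y - 8906} = \sqrt{13 \cdot 9 \cdot \frac{34}{3} - 8906} = \sqrt{117 \cdot \frac{34}{3} - 8906} = \sqrt{1326 - 8906} = \sqrt{-7580} = 2 i \sqrt{1895}$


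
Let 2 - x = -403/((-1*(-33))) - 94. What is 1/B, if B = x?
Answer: 33/3571 ≈ 0.0092411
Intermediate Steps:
x = 3571/33 (x = 2 - (-403/((-1*(-33))) - 94) = 2 - (-403/33 - 94) = 2 - 1*(-3505/33) = 2 + 3505/33 = 3571/33 ≈ 108.21)
B = 3571/33 ≈ 108.21
1/B = 1/(3571/33) = 33/3571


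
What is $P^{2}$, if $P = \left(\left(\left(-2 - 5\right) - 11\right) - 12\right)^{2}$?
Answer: $810000$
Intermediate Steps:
$P = 900$ ($P = \left(\left(-7 - 11\right) - 12\right)^{2} = \left(-18 - 12\right)^{2} = \left(-30\right)^{2} = 900$)
$P^{2} = 900^{2} = 810000$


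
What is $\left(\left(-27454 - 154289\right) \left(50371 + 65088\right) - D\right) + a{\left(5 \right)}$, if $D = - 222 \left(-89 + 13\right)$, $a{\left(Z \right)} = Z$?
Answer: $-20983881904$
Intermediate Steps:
$D = 16872$ ($D = \left(-222\right) \left(-76\right) = 16872$)
$\left(\left(-27454 - 154289\right) \left(50371 + 65088\right) - D\right) + a{\left(5 \right)} = \left(\left(-27454 - 154289\right) \left(50371 + 65088\right) - 16872\right) + 5 = \left(\left(-181743\right) 115459 - 16872\right) + 5 = \left(-20983865037 - 16872\right) + 5 = -20983881909 + 5 = -20983881904$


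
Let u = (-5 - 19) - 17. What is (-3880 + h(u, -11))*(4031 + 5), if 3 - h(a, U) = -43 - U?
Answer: -15518420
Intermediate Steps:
u = -41 (u = -24 - 17 = -41)
h(a, U) = 46 + U (h(a, U) = 3 - (-43 - U) = 3 + (43 + U) = 46 + U)
(-3880 + h(u, -11))*(4031 + 5) = (-3880 + (46 - 11))*(4031 + 5) = (-3880 + 35)*4036 = -3845*4036 = -15518420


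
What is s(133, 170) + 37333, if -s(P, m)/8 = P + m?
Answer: 34909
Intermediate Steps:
s(P, m) = -8*P - 8*m (s(P, m) = -8*(P + m) = -8*P - 8*m)
s(133, 170) + 37333 = (-8*133 - 8*170) + 37333 = (-1064 - 1360) + 37333 = -2424 + 37333 = 34909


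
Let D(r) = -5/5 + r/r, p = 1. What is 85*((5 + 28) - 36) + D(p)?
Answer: -255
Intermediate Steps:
D(r) = 0 (D(r) = -5*1/5 + 1 = -1 + 1 = 0)
85*((5 + 28) - 36) + D(p) = 85*((5 + 28) - 36) + 0 = 85*(33 - 36) + 0 = 85*(-3) + 0 = -255 + 0 = -255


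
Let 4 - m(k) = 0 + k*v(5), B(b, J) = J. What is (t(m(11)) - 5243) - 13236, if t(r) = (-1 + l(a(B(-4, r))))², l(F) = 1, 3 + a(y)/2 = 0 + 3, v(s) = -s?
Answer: -18479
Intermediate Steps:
a(y) = 0 (a(y) = -6 + 2*(0 + 3) = -6 + 2*3 = -6 + 6 = 0)
m(k) = 4 + 5*k (m(k) = 4 - (0 + k*(-1*5)) = 4 - (0 + k*(-5)) = 4 - (0 - 5*k) = 4 - (-5)*k = 4 + 5*k)
t(r) = 0 (t(r) = (-1 + 1)² = 0² = 0)
(t(m(11)) - 5243) - 13236 = (0 - 5243) - 13236 = -5243 - 13236 = -18479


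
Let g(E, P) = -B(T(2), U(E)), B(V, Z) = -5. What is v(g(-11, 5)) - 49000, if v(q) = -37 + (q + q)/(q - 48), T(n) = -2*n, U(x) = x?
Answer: -2108601/43 ≈ -49037.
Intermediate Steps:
g(E, P) = 5 (g(E, P) = -1*(-5) = 5)
v(q) = -37 + 2*q/(-48 + q) (v(q) = -37 + (2*q)/(-48 + q) = -37 + 2*q/(-48 + q))
v(g(-11, 5)) - 49000 = (1776 - 35*5)/(-48 + 5) - 49000 = (1776 - 175)/(-43) - 49000 = -1/43*1601 - 49000 = -1601/43 - 49000 = -2108601/43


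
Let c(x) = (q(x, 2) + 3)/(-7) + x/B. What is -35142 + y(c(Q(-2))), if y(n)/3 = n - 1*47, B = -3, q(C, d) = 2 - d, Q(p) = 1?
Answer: -246997/7 ≈ -35285.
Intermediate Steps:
c(x) = -3/7 - x/3 (c(x) = ((2 - 1*2) + 3)/(-7) + x/(-3) = ((2 - 2) + 3)*(-1/7) + x*(-1/3) = (0 + 3)*(-1/7) - x/3 = 3*(-1/7) - x/3 = -3/7 - x/3)
y(n) = -141 + 3*n (y(n) = 3*(n - 1*47) = 3*(n - 47) = 3*(-47 + n) = -141 + 3*n)
-35142 + y(c(Q(-2))) = -35142 + (-141 + 3*(-3/7 - 1/3*1)) = -35142 + (-141 + 3*(-3/7 - 1/3)) = -35142 + (-141 + 3*(-16/21)) = -35142 + (-141 - 16/7) = -35142 - 1003/7 = -246997/7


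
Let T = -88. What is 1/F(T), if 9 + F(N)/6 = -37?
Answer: -1/276 ≈ -0.0036232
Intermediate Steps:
F(N) = -276 (F(N) = -54 + 6*(-37) = -54 - 222 = -276)
1/F(T) = 1/(-276) = -1/276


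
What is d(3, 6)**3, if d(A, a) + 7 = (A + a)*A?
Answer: 8000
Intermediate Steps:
d(A, a) = -7 + A*(A + a) (d(A, a) = -7 + (A + a)*A = -7 + A*(A + a))
d(3, 6)**3 = (-7 + 3**2 + 3*6)**3 = (-7 + 9 + 18)**3 = 20**3 = 8000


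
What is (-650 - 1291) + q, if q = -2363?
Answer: -4304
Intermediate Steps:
(-650 - 1291) + q = (-650 - 1291) - 2363 = -1941 - 2363 = -4304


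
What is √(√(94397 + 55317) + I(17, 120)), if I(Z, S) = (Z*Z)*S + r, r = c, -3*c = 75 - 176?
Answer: √(312423 + 9*√149714)/3 ≈ 187.35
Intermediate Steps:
c = 101/3 (c = -(75 - 176)/3 = -⅓*(-101) = 101/3 ≈ 33.667)
r = 101/3 ≈ 33.667
I(Z, S) = 101/3 + S*Z² (I(Z, S) = (Z*Z)*S + 101/3 = Z²*S + 101/3 = S*Z² + 101/3 = 101/3 + S*Z²)
√(√(94397 + 55317) + I(17, 120)) = √(√(94397 + 55317) + (101/3 + 120*17²)) = √(√149714 + (101/3 + 120*289)) = √(√149714 + (101/3 + 34680)) = √(√149714 + 104141/3) = √(104141/3 + √149714)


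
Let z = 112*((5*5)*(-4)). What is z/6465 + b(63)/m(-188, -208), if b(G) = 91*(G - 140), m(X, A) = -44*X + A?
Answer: -1291591/496512 ≈ -2.6013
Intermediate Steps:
z = -11200 (z = 112*(25*(-4)) = 112*(-100) = -11200)
m(X, A) = A - 44*X
b(G) = -12740 + 91*G (b(G) = 91*(-140 + G) = -12740 + 91*G)
z/6465 + b(63)/m(-188, -208) = -11200/6465 + (-12740 + 91*63)/(-208 - 44*(-188)) = -11200*1/6465 + (-12740 + 5733)/(-208 + 8272) = -2240/1293 - 7007/8064 = -2240/1293 - 7007*1/8064 = -2240/1293 - 1001/1152 = -1291591/496512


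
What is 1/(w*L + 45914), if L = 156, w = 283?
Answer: 1/90062 ≈ 1.1103e-5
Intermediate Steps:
1/(w*L + 45914) = 1/(283*156 + 45914) = 1/(44148 + 45914) = 1/90062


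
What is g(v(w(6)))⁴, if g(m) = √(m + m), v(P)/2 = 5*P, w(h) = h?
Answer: 14400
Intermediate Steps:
v(P) = 10*P (v(P) = 2*(5*P) = 10*P)
g(m) = √2*√m (g(m) = √(2*m) = √2*√m)
g(v(w(6)))⁴ = (√2*√(10*6))⁴ = (√2*√60)⁴ = (√2*(2*√15))⁴ = (2*√30)⁴ = 14400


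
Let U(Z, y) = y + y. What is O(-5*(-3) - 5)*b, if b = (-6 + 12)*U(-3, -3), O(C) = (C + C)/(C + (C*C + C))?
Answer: -6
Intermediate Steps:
U(Z, y) = 2*y
O(C) = 2*C/(C² + 2*C) (O(C) = (2*C)/(C + (C² + C)) = (2*C)/(C + (C + C²)) = (2*C)/(C² + 2*C) = 2*C/(C² + 2*C))
b = -36 (b = (-6 + 12)*(2*(-3)) = 6*(-6) = -36)
O(-5*(-3) - 5)*b = (2/(2 + (-5*(-3) - 5)))*(-36) = (2/(2 + (15 - 5)))*(-36) = (2/(2 + 10))*(-36) = (2/12)*(-36) = (2*(1/12))*(-36) = (⅙)*(-36) = -6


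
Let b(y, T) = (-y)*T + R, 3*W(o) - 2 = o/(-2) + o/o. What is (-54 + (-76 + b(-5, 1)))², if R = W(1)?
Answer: 555025/36 ≈ 15417.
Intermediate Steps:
W(o) = 1 - o/6 (W(o) = ⅔ + (o/(-2) + o/o)/3 = ⅔ + (o*(-½) + 1)/3 = ⅔ + (-o/2 + 1)/3 = ⅔ + (1 - o/2)/3 = ⅔ + (⅓ - o/6) = 1 - o/6)
R = ⅚ (R = 1 - ⅙*1 = 1 - ⅙ = ⅚ ≈ 0.83333)
b(y, T) = ⅚ - T*y (b(y, T) = (-y)*T + ⅚ = -T*y + ⅚ = ⅚ - T*y)
(-54 + (-76 + b(-5, 1)))² = (-54 + (-76 + (⅚ - 1*1*(-5))))² = (-54 + (-76 + (⅚ + 5)))² = (-54 + (-76 + 35/6))² = (-54 - 421/6)² = (-745/6)² = 555025/36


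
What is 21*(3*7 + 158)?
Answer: 3759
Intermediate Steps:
21*(3*7 + 158) = 21*(21 + 158) = 21*179 = 3759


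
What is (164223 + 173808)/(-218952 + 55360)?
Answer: -338031/163592 ≈ -2.0663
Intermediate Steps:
(164223 + 173808)/(-218952 + 55360) = 338031/(-163592) = 338031*(-1/163592) = -338031/163592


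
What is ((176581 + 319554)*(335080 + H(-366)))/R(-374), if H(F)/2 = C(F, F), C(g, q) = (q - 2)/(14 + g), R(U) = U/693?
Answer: -115208445549015/374 ≈ -3.0804e+11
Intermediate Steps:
R(U) = U/693 (R(U) = U*(1/693) = U/693)
C(g, q) = (-2 + q)/(14 + g)
H(F) = 2*(-2 + F)/(14 + F) (H(F) = 2*((-2 + F)/(14 + F)) = 2*(-2 + F)/(14 + F))
((176581 + 319554)*(335080 + H(-366)))/R(-374) = ((176581 + 319554)*(335080 + 2*(-2 - 366)/(14 - 366)))/(((1/693)*(-374))) = (496135*(335080 + 2*(-368)/(-352)))/(-34/63) = (496135*(335080 + 2*(-1/352)*(-368)))*(-63/34) = (496135*(335080 + 23/11))*(-63/34) = (496135*(3685903/11))*(-63/34) = (1828705484905/11)*(-63/34) = -115208445549015/374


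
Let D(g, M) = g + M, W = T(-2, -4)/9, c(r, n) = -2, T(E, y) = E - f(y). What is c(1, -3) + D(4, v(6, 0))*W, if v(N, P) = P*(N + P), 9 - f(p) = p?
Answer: -26/3 ≈ -8.6667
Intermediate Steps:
f(p) = 9 - p
T(E, y) = -9 + E + y (T(E, y) = E - (9 - y) = E + (-9 + y) = -9 + E + y)
W = -5/3 (W = (-9 - 2 - 4)/9 = -15*⅑ = -5/3 ≈ -1.6667)
D(g, M) = M + g
c(1, -3) + D(4, v(6, 0))*W = -2 + (0*(6 + 0) + 4)*(-5/3) = -2 + (0*6 + 4)*(-5/3) = -2 + (0 + 4)*(-5/3) = -2 + 4*(-5/3) = -2 - 20/3 = -26/3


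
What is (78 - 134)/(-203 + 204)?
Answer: -56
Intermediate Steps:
(78 - 134)/(-203 + 204) = -56/1 = -56*1 = -56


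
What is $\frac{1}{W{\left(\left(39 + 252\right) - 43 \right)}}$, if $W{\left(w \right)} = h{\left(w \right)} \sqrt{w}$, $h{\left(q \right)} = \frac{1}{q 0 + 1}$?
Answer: $\frac{\sqrt{62}}{124} \approx 0.0635$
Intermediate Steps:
$h{\left(q \right)} = 1$ ($h{\left(q \right)} = \frac{1}{0 + 1} = 1^{-1} = 1$)
$W{\left(w \right)} = \sqrt{w}$ ($W{\left(w \right)} = 1 \sqrt{w} = \sqrt{w}$)
$\frac{1}{W{\left(\left(39 + 252\right) - 43 \right)}} = \frac{1}{\sqrt{\left(39 + 252\right) - 43}} = \frac{1}{\sqrt{291 - 43}} = \frac{1}{\sqrt{248}} = \frac{1}{2 \sqrt{62}} = \frac{\sqrt{62}}{124}$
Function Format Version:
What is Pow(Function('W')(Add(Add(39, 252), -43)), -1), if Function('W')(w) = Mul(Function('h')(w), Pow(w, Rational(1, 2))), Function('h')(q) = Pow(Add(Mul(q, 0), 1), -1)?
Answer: Mul(Rational(1, 124), Pow(62, Rational(1, 2))) ≈ 0.063500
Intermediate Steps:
Function('h')(q) = 1 (Function('h')(q) = Pow(Add(0, 1), -1) = Pow(1, -1) = 1)
Function('W')(w) = Pow(w, Rational(1, 2)) (Function('W')(w) = Mul(1, Pow(w, Rational(1, 2))) = Pow(w, Rational(1, 2)))
Pow(Function('W')(Add(Add(39, 252), -43)), -1) = Pow(Pow(Add(Add(39, 252), -43), Rational(1, 2)), -1) = Pow(Pow(Add(291, -43), Rational(1, 2)), -1) = Pow(Pow(248, Rational(1, 2)), -1) = Pow(Mul(2, Pow(62, Rational(1, 2))), -1) = Mul(Rational(1, 124), Pow(62, Rational(1, 2)))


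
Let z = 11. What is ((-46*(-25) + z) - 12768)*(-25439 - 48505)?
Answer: 858268008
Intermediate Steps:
((-46*(-25) + z) - 12768)*(-25439 - 48505) = ((-46*(-25) + 11) - 12768)*(-25439 - 48505) = ((1150 + 11) - 12768)*(-73944) = (1161 - 12768)*(-73944) = -11607*(-73944) = 858268008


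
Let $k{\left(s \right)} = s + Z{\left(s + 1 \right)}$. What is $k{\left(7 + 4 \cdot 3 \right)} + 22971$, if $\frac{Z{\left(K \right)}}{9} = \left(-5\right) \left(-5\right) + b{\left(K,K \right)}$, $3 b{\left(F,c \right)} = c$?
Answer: $23275$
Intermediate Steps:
$b{\left(F,c \right)} = \frac{c}{3}$
$Z{\left(K \right)} = 225 + 3 K$ ($Z{\left(K \right)} = 9 \left(\left(-5\right) \left(-5\right) + \frac{K}{3}\right) = 9 \left(25 + \frac{K}{3}\right) = 225 + 3 K$)
$k{\left(s \right)} = 228 + 4 s$ ($k{\left(s \right)} = s + \left(225 + 3 \left(s + 1\right)\right) = s + \left(225 + 3 \left(1 + s\right)\right) = s + \left(225 + \left(3 + 3 s\right)\right) = s + \left(228 + 3 s\right) = 228 + 4 s$)
$k{\left(7 + 4 \cdot 3 \right)} + 22971 = \left(228 + 4 \left(7 + 4 \cdot 3\right)\right) + 22971 = \left(228 + 4 \left(7 + 12\right)\right) + 22971 = \left(228 + 4 \cdot 19\right) + 22971 = \left(228 + 76\right) + 22971 = 304 + 22971 = 23275$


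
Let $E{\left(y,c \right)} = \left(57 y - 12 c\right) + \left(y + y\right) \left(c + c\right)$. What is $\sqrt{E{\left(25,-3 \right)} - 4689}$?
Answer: $42 i \sqrt{2} \approx 59.397 i$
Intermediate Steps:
$E{\left(y,c \right)} = - 12 c + 57 y + 4 c y$ ($E{\left(y,c \right)} = \left(- 12 c + 57 y\right) + 2 y 2 c = \left(- 12 c + 57 y\right) + 4 c y = - 12 c + 57 y + 4 c y$)
$\sqrt{E{\left(25,-3 \right)} - 4689} = \sqrt{\left(\left(-12\right) \left(-3\right) + 57 \cdot 25 + 4 \left(-3\right) 25\right) - 4689} = \sqrt{\left(36 + 1425 - 300\right) - 4689} = \sqrt{1161 - 4689} = \sqrt{-3528} = 42 i \sqrt{2}$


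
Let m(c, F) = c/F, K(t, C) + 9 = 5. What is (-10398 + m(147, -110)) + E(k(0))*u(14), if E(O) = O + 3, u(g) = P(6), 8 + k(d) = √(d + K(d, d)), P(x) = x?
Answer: -1147227/110 + 12*I ≈ -10429.0 + 12.0*I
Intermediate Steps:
K(t, C) = -4 (K(t, C) = -9 + 5 = -4)
k(d) = -8 + √(-4 + d) (k(d) = -8 + √(d - 4) = -8 + √(-4 + d))
u(g) = 6
E(O) = 3 + O
(-10398 + m(147, -110)) + E(k(0))*u(14) = (-10398 + 147/(-110)) + (3 + (-8 + √(-4 + 0)))*6 = (-10398 + 147*(-1/110)) + (3 + (-8 + √(-4)))*6 = (-10398 - 147/110) + (3 + (-8 + 2*I))*6 = -1143927/110 + (-5 + 2*I)*6 = -1143927/110 + (-30 + 12*I) = -1147227/110 + 12*I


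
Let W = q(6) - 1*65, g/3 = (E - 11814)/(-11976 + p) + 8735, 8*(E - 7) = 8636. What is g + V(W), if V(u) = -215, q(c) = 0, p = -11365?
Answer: 1213329545/46682 ≈ 25991.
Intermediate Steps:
E = 2173/2 (E = 7 + (⅛)*8636 = 7 + 2159/2 = 2173/2 ≈ 1086.5)
g = 1223366175/46682 (g = 3*((2173/2 - 11814)/(-11976 - 11365) + 8735) = 3*(-21455/2/(-23341) + 8735) = 3*(-21455/2*(-1/23341) + 8735) = 3*(21455/46682 + 8735) = 3*(407788725/46682) = 1223366175/46682 ≈ 26206.)
W = -65 (W = 0 - 1*65 = 0 - 65 = -65)
g + V(W) = 1223366175/46682 - 215 = 1213329545/46682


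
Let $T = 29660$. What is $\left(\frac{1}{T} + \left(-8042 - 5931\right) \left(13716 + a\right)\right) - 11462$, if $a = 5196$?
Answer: $- \frac{7838213735079}{29660} \approx -2.6427 \cdot 10^{8}$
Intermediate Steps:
$\left(\frac{1}{T} + \left(-8042 - 5931\right) \left(13716 + a\right)\right) - 11462 = \left(\frac{1}{29660} + \left(-8042 - 5931\right) \left(13716 + 5196\right)\right) - 11462 = \left(\frac{1}{29660} - 264257376\right) - 11462 = - \frac{7837873772159}{29660} - 11462 = - \frac{7838213735079}{29660}$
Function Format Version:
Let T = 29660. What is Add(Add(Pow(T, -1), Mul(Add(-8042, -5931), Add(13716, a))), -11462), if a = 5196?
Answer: Rational(-7838213735079, 29660) ≈ -2.6427e+8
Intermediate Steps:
Add(Add(Pow(T, -1), Mul(Add(-8042, -5931), Add(13716, a))), -11462) = Add(Add(Pow(29660, -1), Mul(Add(-8042, -5931), Add(13716, 5196))), -11462) = Add(Add(Rational(1, 29660), Mul(-13973, 18912)), -11462) = Add(Add(Rational(1, 29660), -264257376), -11462) = Add(Rational(-7837873772159, 29660), -11462) = Rational(-7838213735079, 29660)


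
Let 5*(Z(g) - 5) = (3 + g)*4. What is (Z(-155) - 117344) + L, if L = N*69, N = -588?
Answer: -790163/5 ≈ -1.5803e+5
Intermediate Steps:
Z(g) = 37/5 + 4*g/5 (Z(g) = 5 + ((3 + g)*4)/5 = 5 + (12 + 4*g)/5 = 5 + (12/5 + 4*g/5) = 37/5 + 4*g/5)
L = -40572 (L = -588*69 = -40572)
(Z(-155) - 117344) + L = ((37/5 + (4/5)*(-155)) - 117344) - 40572 = ((37/5 - 124) - 117344) - 40572 = (-583/5 - 117344) - 40572 = -587303/5 - 40572 = -790163/5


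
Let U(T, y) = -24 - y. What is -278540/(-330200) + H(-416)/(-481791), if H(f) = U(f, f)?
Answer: 6703431337/7954369410 ≈ 0.84274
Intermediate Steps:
H(f) = -24 - f
-278540/(-330200) + H(-416)/(-481791) = -278540/(-330200) + (-24 - 1*(-416))/(-481791) = -278540*(-1/330200) + (-24 + 416)*(-1/481791) = 13927/16510 + 392*(-1/481791) = 13927/16510 - 392/481791 = 6703431337/7954369410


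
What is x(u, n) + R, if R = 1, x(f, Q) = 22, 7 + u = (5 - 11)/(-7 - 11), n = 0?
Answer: 23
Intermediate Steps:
u = -20/3 (u = -7 + (5 - 11)/(-7 - 11) = -7 - 6/(-18) = -7 - 6*(-1/18) = -7 + 1/3 = -20/3 ≈ -6.6667)
x(u, n) + R = 22 + 1 = 23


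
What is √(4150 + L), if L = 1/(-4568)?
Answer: √21649121258/2284 ≈ 64.421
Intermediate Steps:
L = -1/4568 ≈ -0.00021891
√(4150 + L) = √(4150 - 1/4568) = √(18957199/4568) = √21649121258/2284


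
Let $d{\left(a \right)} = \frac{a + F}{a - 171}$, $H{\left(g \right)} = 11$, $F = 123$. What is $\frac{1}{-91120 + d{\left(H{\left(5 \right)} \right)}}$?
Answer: $- \frac{80}{7289667} \approx -1.0974 \cdot 10^{-5}$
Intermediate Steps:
$d{\left(a \right)} = \frac{123 + a}{-171 + a}$ ($d{\left(a \right)} = \frac{a + 123}{a - 171} = \frac{123 + a}{-171 + a}$)
$\frac{1}{-91120 + d{\left(H{\left(5 \right)} \right)}} = \frac{1}{-91120 + \frac{123 + 11}{-171 + 11}} = \frac{1}{-91120 + \frac{1}{-160} \cdot 134} = \frac{1}{-91120 - \frac{67}{80}} = \frac{1}{- \frac{7289667}{80}} = - \frac{80}{7289667}$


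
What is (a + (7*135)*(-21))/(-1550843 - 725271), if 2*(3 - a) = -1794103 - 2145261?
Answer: -974920/1138057 ≈ -0.85665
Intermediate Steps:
a = 1969685 (a = 3 - (-1794103 - 2145261)/2 = 3 - ½*(-3939364) = 3 + 1969682 = 1969685)
(a + (7*135)*(-21))/(-1550843 - 725271) = (1969685 + (7*135)*(-21))/(-1550843 - 725271) = (1969685 + 945*(-21))/(-2276114) = (1969685 - 19845)*(-1/2276114) = 1949840*(-1/2276114) = -974920/1138057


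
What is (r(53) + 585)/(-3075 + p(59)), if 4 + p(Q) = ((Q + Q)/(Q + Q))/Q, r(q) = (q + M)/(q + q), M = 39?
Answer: -1832009/9627980 ≈ -0.19028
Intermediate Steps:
r(q) = (39 + q)/(2*q) (r(q) = (q + 39)/(q + q) = (39 + q)/((2*q)) = (39 + q)*(1/(2*q)) = (39 + q)/(2*q))
p(Q) = -4 + 1/Q (p(Q) = -4 + ((Q + Q)/(Q + Q))/Q = -4 + ((2*Q)/((2*Q)))/Q = -4 + ((2*Q)*(1/(2*Q)))/Q = -4 + 1/Q)
(r(53) + 585)/(-3075 + p(59)) = ((½)*(39 + 53)/53 + 585)/(-3075 + (-4 + 1/59)) = ((½)*(1/53)*92 + 585)/(-3075 + (-4 + 1/59)) = (46/53 + 585)/(-3075 - 235/59) = 31051/(53*(-181660/59)) = (31051/53)*(-59/181660) = -1832009/9627980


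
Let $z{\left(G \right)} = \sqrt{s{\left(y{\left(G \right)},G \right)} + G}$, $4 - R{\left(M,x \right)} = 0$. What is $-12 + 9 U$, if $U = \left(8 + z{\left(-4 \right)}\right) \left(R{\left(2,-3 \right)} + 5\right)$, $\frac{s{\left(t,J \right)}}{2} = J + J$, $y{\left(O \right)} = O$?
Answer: $636 + 162 i \sqrt{5} \approx 636.0 + 362.24 i$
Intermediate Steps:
$s{\left(t,J \right)} = 4 J$ ($s{\left(t,J \right)} = 2 \left(J + J\right) = 2 \cdot 2 J = 4 J$)
$R{\left(M,x \right)} = 4$ ($R{\left(M,x \right)} = 4 - 0 = 4 + 0 = 4$)
$z{\left(G \right)} = \sqrt{5} \sqrt{G}$ ($z{\left(G \right)} = \sqrt{4 G + G} = \sqrt{5 G} = \sqrt{5} \sqrt{G}$)
$U = 72 + 18 i \sqrt{5}$ ($U = \left(8 + \sqrt{5} \sqrt{-4}\right) \left(4 + 5\right) = \left(8 + \sqrt{5} \cdot 2 i\right) 9 = \left(8 + 2 i \sqrt{5}\right) 9 = 72 + 18 i \sqrt{5} \approx 72.0 + 40.249 i$)
$-12 + 9 U = -12 + 9 \left(72 + 18 i \sqrt{5}\right) = -12 + \left(648 + 162 i \sqrt{5}\right) = 636 + 162 i \sqrt{5}$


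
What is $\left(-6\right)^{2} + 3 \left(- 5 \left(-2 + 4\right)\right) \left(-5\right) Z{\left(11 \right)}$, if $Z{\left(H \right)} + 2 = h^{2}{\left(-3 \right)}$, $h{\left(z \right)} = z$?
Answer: $1086$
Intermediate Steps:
$Z{\left(H \right)} = 7$ ($Z{\left(H \right)} = -2 + \left(-3\right)^{2} = -2 + 9 = 7$)
$\left(-6\right)^{2} + 3 \left(- 5 \left(-2 + 4\right)\right) \left(-5\right) Z{\left(11 \right)} = \left(-6\right)^{2} + 3 \left(- 5 \left(-2 + 4\right)\right) \left(-5\right) 7 = 36 + 3 \left(\left(-5\right) 2\right) \left(-5\right) 7 = 36 + 3 \left(-10\right) \left(-5\right) 7 = 36 + \left(-30\right) \left(-5\right) 7 = 36 + 150 \cdot 7 = 36 + 1050 = 1086$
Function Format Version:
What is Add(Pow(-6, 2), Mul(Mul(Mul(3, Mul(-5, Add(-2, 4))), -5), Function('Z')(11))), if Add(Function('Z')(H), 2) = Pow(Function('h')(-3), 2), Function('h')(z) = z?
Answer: 1086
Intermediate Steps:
Function('Z')(H) = 7 (Function('Z')(H) = Add(-2, Pow(-3, 2)) = Add(-2, 9) = 7)
Add(Pow(-6, 2), Mul(Mul(Mul(3, Mul(-5, Add(-2, 4))), -5), Function('Z')(11))) = Add(Pow(-6, 2), Mul(Mul(Mul(3, Mul(-5, Add(-2, 4))), -5), 7)) = Add(36, Mul(Mul(Mul(3, Mul(-5, 2)), -5), 7)) = Add(36, Mul(Mul(Mul(3, -10), -5), 7)) = Add(36, Mul(Mul(-30, -5), 7)) = Add(36, Mul(150, 7)) = Add(36, 1050) = 1086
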